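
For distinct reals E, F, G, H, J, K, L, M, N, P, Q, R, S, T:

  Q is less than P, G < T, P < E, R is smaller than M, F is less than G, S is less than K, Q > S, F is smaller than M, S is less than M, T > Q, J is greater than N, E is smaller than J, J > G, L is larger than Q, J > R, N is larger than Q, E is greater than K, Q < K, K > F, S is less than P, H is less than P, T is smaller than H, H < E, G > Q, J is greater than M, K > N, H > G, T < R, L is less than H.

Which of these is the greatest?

J

S is not greatest since S < K; Q is not greatest since Q < T; F is not greatest since F < K; G is not greatest since G < J; L is not greatest since L < H; N is not greatest since N < J; T is not greatest since T < R; R is not greatest since R < J; K is not greatest since K < E; H is not greatest since H < E; P is not greatest since P < E; E is not greatest since E < J; M is not greatest since M < J.
Only J has nothing above it, so J is the greatest.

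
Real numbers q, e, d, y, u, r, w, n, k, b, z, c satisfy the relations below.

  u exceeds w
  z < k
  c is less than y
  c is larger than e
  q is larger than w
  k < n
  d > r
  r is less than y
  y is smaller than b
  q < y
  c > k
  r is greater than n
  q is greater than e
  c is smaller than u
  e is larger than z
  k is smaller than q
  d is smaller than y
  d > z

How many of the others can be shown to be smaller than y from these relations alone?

Directly below y: r, d, q, c.
One step further: z, k, n, e, w (9 so far).
Nothing else is reachable below y; 9 in all.

9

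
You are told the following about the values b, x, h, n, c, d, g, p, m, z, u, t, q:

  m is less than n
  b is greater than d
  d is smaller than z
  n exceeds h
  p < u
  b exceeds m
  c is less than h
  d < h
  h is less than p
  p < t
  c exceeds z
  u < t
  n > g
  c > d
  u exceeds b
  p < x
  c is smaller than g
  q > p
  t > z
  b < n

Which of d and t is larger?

Link the given pairs in sequence: d < z; z < c; c < h; h < p; p < u; u < t.
Together: d < z < c < h < p < u < t.
So d < t; t is the larger of the two.

t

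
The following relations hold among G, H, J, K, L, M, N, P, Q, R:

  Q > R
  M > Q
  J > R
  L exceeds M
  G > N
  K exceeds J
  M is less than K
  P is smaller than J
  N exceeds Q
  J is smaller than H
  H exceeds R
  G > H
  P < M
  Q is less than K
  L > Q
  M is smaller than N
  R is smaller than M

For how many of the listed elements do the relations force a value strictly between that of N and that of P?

1

Chaining upward from P reaches: J, M, K, H, G, L.
Chaining downward from N reaches: R, Q, M.
Strictly between P and N are those in both lists: M — 1 element.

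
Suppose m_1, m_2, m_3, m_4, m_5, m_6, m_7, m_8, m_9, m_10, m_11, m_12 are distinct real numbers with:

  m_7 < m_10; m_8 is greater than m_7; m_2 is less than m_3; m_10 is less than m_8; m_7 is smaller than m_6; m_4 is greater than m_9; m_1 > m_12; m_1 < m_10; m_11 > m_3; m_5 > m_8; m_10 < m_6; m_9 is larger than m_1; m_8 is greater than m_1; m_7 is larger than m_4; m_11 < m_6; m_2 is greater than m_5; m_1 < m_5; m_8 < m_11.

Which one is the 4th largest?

Chaining the given pairs: m_12 < m_1 < m_9 < m_4 < m_7 < m_10 < m_8 < m_5 < m_2 < m_3 < m_11 < m_6.
The 4th largest is m_2.

m_2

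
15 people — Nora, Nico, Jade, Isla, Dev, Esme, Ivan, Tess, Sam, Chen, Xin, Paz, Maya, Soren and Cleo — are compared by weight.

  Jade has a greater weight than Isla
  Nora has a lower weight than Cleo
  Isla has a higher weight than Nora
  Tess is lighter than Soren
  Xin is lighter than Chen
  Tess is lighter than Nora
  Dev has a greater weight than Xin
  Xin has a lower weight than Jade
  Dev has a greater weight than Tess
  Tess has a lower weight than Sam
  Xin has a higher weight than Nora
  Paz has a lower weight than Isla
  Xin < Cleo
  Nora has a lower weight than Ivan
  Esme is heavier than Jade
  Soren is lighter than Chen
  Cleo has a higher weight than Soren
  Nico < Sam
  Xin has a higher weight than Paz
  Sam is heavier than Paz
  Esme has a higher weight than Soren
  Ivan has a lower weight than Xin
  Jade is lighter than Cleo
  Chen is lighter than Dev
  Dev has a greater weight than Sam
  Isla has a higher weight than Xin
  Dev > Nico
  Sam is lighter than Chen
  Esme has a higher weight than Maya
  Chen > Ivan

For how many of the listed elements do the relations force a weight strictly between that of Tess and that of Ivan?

The relations place Tess below Ivan. An element lies strictly between them when it is forced above Tess and also forced below Ivan.
Above Tess: {Sam, Nora, Xin, Isla, Jade, Soren, Chen, Dev, Esme, Cleo}. Below Ivan: {Nora}.
Intersection: {Nora} — 1.

1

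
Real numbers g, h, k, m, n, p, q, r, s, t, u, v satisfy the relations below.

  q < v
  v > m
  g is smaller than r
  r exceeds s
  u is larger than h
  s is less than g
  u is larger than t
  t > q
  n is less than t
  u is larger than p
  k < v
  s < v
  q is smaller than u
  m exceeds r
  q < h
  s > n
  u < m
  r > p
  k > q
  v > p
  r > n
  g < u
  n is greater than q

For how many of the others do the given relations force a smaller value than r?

From r the given relations immediately reach p, n, s, g.
From those, q — 5 in total.
No other element is forced below r by the given relations, so the count is 5.

5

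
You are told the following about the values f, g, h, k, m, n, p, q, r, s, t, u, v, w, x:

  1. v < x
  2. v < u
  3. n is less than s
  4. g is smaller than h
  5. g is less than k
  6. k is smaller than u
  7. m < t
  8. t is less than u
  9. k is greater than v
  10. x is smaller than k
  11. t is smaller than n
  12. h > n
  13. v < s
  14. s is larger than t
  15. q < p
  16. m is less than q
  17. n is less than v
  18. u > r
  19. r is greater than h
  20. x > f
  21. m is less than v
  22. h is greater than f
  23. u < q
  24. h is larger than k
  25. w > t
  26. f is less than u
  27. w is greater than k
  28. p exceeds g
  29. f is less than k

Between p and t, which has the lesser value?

t

The relevant relations are t < n; n < v; v < x; x < k; k < h; h < r; r < u; u < q; q < p.
Together: t < n < v < x < k < h < r < u < q < p.
So t < p; t is the smaller of the two.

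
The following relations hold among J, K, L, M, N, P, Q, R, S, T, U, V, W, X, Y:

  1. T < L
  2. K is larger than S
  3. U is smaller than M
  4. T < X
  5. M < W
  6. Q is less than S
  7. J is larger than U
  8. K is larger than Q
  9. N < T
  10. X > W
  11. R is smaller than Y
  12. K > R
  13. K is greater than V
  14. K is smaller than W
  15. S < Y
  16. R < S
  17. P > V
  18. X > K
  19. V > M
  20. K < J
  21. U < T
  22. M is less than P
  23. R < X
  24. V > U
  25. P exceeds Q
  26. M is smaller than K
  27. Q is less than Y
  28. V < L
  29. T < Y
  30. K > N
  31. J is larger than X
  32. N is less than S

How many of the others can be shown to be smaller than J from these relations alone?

11

The elements the relations force below J are U, M, R, Q, V, N, S, K, T, W, X — no chain reaches any other.
That is 11.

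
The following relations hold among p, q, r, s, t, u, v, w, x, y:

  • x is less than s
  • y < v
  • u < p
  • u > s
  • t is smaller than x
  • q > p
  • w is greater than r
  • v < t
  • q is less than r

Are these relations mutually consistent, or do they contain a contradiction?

consistent

Every relation is compatible with y < v < t < x < s < u < p < q < r < w; the set is consistent.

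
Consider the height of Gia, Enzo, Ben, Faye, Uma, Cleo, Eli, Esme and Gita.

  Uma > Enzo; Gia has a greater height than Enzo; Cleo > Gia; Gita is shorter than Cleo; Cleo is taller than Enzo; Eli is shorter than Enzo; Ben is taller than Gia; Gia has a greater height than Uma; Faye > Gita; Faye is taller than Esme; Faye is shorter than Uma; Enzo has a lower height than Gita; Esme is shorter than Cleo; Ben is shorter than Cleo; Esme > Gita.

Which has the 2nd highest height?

The consecutive relations fix a unique order: Eli < Enzo < Gita < Esme < Faye < Uma < Gia < Ben < Cleo.
Counting 2 from the largest end gives Ben.

Ben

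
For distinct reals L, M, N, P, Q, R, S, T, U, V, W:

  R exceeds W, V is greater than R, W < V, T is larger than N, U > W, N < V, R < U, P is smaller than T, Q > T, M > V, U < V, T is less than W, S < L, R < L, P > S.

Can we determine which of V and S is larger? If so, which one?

The relevant relations are S < P; P < T; T < W; W < R; R < U; U < V.
Chaining these gives S < P < T < W < R < U < V.
So V is larger.

V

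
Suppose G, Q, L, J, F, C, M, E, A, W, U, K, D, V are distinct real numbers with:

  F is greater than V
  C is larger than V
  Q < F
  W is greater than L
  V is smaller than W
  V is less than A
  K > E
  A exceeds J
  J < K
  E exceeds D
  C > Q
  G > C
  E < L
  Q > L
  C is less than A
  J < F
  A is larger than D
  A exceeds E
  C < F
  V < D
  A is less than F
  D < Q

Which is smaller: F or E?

E < L and L < Q give E < Q.
Then Q < C extends the chain to C.
Then C < A extends the chain to A.
Then A < F extends the chain to F.
So E < F; E is the smaller of the two.

E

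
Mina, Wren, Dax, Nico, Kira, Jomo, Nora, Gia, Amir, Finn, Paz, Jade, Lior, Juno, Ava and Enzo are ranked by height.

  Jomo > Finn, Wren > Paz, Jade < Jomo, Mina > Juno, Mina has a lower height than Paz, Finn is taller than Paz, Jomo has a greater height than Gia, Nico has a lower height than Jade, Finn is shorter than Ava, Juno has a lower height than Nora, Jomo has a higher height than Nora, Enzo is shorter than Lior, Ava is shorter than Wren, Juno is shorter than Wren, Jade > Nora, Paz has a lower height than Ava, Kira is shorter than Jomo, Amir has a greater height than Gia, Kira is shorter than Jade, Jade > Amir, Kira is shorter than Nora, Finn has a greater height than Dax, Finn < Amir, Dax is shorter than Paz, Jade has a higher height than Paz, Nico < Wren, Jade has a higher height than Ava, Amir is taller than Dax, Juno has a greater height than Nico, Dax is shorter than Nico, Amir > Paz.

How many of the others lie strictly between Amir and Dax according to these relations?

The relations place Dax below Amir. An element lies strictly between them when it is forced above Dax and also forced below Amir.
Above Dax: {Nico, Juno, Mina, Paz, Nora, Finn, Ava, Wren, Jade, Jomo}. Below Amir: {Nico, Juno, Mina, Paz, Finn, Gia}.
Intersection: {Nico, Juno, Mina, Paz, Finn} — 5.

5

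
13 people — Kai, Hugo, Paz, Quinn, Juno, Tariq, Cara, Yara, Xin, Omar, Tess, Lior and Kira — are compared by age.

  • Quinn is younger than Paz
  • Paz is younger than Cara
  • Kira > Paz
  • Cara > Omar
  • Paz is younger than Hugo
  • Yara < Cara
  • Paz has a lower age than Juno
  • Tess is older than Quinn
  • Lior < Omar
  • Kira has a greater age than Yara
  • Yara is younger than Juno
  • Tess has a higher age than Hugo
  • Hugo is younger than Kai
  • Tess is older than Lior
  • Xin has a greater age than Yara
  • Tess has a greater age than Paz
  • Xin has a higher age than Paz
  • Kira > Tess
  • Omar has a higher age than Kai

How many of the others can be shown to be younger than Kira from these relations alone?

6

The elements the relations force below Kira are Yara, Quinn, Paz, Hugo, Lior, Tess — no chain reaches any other.
That is 6.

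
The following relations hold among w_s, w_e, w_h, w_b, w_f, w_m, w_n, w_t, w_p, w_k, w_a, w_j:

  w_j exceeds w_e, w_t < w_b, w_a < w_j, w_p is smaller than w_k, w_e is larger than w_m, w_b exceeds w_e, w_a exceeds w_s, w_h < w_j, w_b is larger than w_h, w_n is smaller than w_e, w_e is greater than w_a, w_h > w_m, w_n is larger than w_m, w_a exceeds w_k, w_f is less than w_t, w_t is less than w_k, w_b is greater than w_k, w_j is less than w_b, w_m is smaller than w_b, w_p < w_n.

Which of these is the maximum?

w_b

Chaining downward from w_b: directly below it, w_m, w_t, w_k, w_h, w_e, w_j; then w_f, w_p, w_a, w_n; then w_s.
That covers every other element, and nothing is given above w_b, so w_b is the maximum.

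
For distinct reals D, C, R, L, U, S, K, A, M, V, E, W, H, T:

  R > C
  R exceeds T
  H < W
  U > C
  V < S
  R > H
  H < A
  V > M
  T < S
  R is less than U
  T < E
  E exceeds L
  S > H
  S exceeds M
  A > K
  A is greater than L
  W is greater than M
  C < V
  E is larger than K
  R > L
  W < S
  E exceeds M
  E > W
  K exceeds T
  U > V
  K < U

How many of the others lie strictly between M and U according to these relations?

1

The relations place M below U. An element lies strictly between them when it is forced above M and also forced below U.
Above M: {V, W, E, S}. Below U: {C, L, H, T, K, R, V}.
Intersection: {V} — 1.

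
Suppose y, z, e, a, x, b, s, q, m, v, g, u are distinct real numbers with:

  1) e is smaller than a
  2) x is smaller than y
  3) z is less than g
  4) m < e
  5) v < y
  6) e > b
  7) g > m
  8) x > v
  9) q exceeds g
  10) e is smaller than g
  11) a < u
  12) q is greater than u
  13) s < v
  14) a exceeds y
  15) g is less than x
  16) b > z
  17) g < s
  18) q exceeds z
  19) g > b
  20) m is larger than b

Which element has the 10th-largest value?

m

Piecing the relations together gives one ordering: z < b < m < e < g < s < v < x < y < a < u < q.
Counting 10 from the largest end gives m.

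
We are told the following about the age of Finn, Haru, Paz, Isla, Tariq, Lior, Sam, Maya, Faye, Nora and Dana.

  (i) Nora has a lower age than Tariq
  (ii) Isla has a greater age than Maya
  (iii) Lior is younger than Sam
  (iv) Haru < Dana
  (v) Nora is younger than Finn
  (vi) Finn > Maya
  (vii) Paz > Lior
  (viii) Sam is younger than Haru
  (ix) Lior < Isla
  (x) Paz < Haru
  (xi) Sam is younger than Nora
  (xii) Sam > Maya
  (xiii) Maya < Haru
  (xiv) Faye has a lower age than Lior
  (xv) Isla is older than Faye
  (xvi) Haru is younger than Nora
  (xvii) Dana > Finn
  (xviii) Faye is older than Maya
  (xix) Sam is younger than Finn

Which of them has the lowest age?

Faye is not least since Maya < Faye; Lior is not least since Faye < Lior; Isla is not least since Faye < Isla; Paz is not least since Lior < Paz; Sam is not least since Maya < Sam; Haru is not least since Paz < Haru; Nora is not least since Sam < Nora; Finn is not least since Maya < Finn; Tariq is not least since Nora < Tariq; Dana is not least since Haru < Dana.
Only Maya has nothing below it, so Maya is the lowest age.

Maya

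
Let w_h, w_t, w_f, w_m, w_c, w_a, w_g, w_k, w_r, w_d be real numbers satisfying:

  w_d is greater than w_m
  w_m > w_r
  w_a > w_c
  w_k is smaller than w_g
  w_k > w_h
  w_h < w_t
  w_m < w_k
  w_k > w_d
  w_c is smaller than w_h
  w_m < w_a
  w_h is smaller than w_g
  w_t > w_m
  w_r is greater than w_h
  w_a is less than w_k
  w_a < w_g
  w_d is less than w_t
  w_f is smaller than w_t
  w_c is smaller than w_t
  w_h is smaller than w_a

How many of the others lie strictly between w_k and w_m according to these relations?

2

The relations place w_m below w_k. An element lies strictly between them when it is forced above w_m and also forced below w_k.
Above w_m: {w_d, w_a, w_t, w_g}. Below w_k: {w_c, w_h, w_r, w_d, w_a}.
Intersection: {w_d, w_a} — 2.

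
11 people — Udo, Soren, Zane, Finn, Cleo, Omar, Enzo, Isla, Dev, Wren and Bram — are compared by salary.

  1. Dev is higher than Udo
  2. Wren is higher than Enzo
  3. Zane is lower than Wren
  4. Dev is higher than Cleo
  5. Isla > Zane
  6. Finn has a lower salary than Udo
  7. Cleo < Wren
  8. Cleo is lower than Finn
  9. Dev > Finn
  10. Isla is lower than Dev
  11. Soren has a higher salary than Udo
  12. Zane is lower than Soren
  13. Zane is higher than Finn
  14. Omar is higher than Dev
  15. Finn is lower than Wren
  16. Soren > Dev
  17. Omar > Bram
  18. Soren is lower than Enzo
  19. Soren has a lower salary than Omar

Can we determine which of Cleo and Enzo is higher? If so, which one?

The relevant relations are Cleo < Finn; Finn < Zane; Zane < Isla; Isla < Dev; Dev < Soren; Soren < Enzo.
Together: Cleo < Finn < Zane < Isla < Dev < Soren < Enzo.
So Enzo is higher.

Enzo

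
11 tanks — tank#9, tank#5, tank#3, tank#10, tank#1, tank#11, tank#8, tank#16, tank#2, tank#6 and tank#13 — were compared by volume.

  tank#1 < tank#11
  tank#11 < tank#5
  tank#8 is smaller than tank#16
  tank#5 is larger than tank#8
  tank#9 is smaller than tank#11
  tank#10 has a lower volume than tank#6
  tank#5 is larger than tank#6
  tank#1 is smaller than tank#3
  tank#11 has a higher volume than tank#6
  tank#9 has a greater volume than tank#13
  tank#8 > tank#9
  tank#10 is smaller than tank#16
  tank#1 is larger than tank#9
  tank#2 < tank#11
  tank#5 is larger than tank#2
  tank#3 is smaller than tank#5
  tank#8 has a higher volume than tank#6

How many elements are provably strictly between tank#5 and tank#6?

2

The relations place tank#6 below tank#5. An element lies strictly between them when it is forced above tank#6 and also forced below tank#5.
Above tank#6: {tank#11, tank#8, tank#16}. Below tank#5: {tank#13, tank#9, tank#10, tank#1, tank#2, tank#3, tank#11, tank#8}.
Intersection: {tank#11, tank#8} — 2.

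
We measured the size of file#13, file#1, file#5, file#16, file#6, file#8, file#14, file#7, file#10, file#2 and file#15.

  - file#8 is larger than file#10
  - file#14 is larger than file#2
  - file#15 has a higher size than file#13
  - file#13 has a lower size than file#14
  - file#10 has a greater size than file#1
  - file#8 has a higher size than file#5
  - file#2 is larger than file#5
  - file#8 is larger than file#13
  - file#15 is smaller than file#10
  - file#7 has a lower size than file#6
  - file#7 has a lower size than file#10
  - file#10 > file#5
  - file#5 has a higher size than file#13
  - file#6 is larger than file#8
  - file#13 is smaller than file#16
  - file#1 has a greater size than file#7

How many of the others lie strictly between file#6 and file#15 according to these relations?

2

Chaining upward from file#15 reaches: file#10, file#8.
Chaining downward from file#6 reaches: file#13, file#5, file#7, file#1, file#10, file#8.
Strictly between file#15 and file#6 are those in both lists: file#10, file#8 — 2 elements.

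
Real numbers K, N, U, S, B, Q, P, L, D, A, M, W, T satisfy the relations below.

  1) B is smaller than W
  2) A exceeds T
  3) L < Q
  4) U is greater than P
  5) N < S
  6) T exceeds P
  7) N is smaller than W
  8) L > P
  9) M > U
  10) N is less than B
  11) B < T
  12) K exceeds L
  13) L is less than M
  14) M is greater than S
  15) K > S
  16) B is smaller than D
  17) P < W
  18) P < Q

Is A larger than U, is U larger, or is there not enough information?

Following every chain through U: above U we get M; below U we get P.
A is not reached, and no chain runs the other way from A to U.
So the given relations leave the order of U and A undetermined.

undetermined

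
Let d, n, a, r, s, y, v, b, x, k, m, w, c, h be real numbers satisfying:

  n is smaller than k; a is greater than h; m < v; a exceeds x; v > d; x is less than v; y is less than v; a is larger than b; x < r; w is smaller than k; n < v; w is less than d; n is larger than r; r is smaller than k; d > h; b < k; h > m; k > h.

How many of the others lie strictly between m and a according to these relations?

1

The relations place m below a. An element lies strictly between them when it is forced above m and also forced below a.
Above m: {h, d, k, v}. Below a: {b, x, h}.
Intersection: {h} — 1.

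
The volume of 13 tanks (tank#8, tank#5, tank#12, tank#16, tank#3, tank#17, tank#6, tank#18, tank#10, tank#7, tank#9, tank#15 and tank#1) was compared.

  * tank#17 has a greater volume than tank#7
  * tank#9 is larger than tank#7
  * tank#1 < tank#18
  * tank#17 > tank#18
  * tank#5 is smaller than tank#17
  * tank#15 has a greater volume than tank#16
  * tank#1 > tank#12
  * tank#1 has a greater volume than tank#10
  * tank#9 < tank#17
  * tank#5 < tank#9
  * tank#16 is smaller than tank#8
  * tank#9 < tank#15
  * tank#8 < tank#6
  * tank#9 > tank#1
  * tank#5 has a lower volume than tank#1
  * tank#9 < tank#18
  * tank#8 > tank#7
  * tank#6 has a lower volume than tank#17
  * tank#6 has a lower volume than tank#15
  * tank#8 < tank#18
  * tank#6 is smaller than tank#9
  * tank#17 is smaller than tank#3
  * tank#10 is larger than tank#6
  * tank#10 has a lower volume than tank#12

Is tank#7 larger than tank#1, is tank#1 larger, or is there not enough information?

tank#1

tank#7 < tank#8 and tank#8 < tank#6 give tank#7 < tank#6.
Then tank#6 < tank#10 extends the chain to tank#10.
Then tank#10 < tank#12 extends the chain to tank#12.
With tank#12 < tank#1: tank#7 < tank#8 < tank#6 < tank#10 < tank#12 < tank#1.
So tank#1 is larger.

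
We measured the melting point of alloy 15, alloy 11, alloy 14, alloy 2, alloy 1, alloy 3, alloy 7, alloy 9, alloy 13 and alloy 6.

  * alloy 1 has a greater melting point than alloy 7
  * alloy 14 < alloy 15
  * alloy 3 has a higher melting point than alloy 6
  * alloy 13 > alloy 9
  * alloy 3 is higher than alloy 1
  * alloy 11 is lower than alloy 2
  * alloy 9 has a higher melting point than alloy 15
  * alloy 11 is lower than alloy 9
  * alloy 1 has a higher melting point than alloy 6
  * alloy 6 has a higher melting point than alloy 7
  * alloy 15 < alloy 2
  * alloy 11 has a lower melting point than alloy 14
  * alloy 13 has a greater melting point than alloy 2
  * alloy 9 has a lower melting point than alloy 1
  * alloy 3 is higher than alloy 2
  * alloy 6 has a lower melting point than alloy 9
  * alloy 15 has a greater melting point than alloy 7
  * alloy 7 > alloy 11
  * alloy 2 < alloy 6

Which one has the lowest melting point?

Chaining upward from alloy 11: directly above it, alloy 14, alloy 7, alloy 2, alloy 9; then alloy 15, alloy 6, alloy 13, alloy 1, alloy 3.
That covers every other element, and nothing is given below alloy 11, so alloy 11 is the lowest melting point.

alloy 11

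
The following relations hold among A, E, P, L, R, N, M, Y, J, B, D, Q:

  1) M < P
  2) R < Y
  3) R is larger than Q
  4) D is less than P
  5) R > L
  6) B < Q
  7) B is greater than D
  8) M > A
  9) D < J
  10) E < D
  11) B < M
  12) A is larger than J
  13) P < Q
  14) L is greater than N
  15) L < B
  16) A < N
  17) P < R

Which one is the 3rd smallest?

The consecutive relations fix a unique order: E < D < J < A < N < L < B < M < P < Q < R < Y.
Counting 3 from the smallest end gives J.

J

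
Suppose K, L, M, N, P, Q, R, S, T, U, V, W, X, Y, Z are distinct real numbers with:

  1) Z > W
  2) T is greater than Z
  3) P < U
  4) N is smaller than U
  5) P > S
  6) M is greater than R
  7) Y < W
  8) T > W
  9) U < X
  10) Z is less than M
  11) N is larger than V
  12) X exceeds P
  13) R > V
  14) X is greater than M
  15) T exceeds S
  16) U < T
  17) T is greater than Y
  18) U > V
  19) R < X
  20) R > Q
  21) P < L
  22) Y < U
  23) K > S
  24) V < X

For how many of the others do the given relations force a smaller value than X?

The elements the relations force below X are Y, W, V, Q, R, S, P, N, Z, U, M — no chain reaches any other.
That is 11.

11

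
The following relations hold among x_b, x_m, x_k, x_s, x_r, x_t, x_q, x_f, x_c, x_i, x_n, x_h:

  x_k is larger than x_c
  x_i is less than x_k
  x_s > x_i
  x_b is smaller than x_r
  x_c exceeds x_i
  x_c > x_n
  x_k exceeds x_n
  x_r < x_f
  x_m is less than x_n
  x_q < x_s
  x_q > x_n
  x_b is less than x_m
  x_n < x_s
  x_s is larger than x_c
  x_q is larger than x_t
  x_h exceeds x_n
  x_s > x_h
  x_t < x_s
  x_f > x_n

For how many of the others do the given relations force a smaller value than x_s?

From x_s the given relations immediately reach x_i, x_n, x_t, x_c, x_q, x_h.
From those, x_m — 7 in total.
From those, x_b — 8 in total.
No other element is forced below x_s by the given relations, so the count is 8.

8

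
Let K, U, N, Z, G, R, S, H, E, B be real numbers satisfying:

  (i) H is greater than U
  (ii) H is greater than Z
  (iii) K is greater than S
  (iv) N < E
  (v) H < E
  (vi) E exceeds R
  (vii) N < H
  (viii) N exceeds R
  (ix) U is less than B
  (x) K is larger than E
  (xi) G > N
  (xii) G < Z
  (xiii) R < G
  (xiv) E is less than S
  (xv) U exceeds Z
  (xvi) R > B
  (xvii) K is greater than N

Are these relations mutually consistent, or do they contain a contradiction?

inconsistent

Chaining the given relations yields B < R < N < G < Z < U, so B < U. But one relation states U < B. These cannot both hold.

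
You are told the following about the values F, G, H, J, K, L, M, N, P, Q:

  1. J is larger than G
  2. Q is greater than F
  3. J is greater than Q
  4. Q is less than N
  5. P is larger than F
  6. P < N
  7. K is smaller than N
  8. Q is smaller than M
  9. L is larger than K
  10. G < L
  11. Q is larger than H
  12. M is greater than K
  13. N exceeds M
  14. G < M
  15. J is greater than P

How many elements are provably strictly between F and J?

Chaining upward from F reaches: Q, M, P, N.
Chaining downward from J reaches: H, Q, G, P.
Strictly between F and J are those in both lists: Q, P — 2 elements.

2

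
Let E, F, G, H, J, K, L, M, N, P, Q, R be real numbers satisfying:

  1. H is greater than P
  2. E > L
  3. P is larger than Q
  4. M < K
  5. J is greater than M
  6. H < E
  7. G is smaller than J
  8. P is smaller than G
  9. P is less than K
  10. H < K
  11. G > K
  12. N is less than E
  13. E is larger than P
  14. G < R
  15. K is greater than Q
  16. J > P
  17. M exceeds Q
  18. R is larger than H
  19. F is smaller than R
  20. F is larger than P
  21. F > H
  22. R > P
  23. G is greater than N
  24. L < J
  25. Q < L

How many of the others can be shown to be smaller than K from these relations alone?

Directly below K: Q, P, H, M.
No other element is forced below K by the given relations, so the count is 4.

4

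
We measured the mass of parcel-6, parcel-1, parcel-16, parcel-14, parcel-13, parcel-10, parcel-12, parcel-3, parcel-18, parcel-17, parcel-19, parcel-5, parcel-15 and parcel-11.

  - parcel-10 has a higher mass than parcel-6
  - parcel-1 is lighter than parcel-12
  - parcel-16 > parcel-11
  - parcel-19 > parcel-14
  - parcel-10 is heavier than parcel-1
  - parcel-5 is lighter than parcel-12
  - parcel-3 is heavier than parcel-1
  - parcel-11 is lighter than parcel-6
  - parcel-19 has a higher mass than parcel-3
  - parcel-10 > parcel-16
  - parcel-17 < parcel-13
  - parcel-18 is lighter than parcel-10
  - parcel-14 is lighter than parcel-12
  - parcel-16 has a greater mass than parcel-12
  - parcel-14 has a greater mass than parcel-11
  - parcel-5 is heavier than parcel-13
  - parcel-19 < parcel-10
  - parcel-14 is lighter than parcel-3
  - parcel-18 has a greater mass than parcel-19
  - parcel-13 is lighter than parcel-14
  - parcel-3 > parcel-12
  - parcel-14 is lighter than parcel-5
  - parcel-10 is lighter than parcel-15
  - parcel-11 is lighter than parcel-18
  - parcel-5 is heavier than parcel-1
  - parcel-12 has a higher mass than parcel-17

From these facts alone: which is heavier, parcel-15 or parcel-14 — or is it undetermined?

parcel-15

Link the given pairs in sequence: parcel-14 < parcel-12; parcel-12 < parcel-3; parcel-3 < parcel-19; parcel-19 < parcel-10; parcel-10 < parcel-15.
Together: parcel-14 < parcel-12 < parcel-3 < parcel-19 < parcel-10 < parcel-15.
So parcel-15 is heavier.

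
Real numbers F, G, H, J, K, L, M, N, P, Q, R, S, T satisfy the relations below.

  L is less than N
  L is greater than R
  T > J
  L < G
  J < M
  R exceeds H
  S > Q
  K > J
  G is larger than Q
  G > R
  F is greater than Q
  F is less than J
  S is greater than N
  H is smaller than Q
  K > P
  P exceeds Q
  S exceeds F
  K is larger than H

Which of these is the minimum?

H

Chaining upward from H: directly above it, Q, R, K; then F, P, L, G, S; then J, N; then M, T.
That covers every other element, and nothing is given below H, so H is the minimum.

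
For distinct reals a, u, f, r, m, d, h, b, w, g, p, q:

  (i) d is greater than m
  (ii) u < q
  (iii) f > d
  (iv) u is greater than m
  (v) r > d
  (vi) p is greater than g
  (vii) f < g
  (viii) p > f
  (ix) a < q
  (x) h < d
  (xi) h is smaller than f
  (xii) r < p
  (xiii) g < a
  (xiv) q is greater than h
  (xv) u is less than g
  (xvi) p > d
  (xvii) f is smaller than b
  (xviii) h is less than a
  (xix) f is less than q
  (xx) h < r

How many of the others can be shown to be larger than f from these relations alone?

5

The elements the relations force above f are g, a, q, b, p — no chain reaches any other.
That is 5.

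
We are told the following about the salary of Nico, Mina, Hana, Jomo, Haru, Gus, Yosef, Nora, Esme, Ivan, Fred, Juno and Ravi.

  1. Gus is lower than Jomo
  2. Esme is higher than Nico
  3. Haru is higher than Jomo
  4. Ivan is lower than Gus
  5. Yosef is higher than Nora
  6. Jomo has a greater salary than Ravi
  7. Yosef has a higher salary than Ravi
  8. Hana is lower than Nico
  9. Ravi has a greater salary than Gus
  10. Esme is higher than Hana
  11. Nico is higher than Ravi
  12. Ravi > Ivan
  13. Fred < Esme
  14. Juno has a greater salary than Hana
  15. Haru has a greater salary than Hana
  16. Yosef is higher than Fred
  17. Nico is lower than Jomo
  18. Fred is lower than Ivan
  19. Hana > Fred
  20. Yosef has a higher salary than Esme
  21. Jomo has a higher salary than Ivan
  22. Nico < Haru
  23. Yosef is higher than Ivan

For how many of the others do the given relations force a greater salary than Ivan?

From Ivan the given relations immediately reach Gus, Ravi, Jomo, Yosef.
From those, Nico, Haru — 6 in total.
From those, Esme — 7 in total.
Nothing else is reachable above Ivan; 7 in all.

7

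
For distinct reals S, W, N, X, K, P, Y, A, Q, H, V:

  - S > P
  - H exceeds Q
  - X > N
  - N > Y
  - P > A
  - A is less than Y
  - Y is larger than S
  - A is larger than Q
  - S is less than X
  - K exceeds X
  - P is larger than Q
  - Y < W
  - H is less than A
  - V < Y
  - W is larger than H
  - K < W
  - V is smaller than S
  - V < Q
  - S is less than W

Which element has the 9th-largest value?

The consecutive relations fix a unique order: V < Q < H < A < P < S < Y < N < X < K < W.
The 9th largest is H.

H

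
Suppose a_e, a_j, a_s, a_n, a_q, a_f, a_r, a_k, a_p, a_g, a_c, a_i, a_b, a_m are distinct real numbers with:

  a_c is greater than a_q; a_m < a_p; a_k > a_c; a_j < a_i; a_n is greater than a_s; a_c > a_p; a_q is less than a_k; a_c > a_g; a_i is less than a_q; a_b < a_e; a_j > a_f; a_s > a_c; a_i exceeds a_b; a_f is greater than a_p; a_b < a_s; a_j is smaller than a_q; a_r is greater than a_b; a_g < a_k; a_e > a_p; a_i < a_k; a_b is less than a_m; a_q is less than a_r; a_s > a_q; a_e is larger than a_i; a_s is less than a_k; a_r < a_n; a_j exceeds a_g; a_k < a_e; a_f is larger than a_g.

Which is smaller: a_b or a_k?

Following the relations from a_b: a_b < a_m < a_p < a_f < a_j < a_i < a_q < a_c < a_s < a_k.
So a_b < a_k; a_b is the smaller of the two.

a_b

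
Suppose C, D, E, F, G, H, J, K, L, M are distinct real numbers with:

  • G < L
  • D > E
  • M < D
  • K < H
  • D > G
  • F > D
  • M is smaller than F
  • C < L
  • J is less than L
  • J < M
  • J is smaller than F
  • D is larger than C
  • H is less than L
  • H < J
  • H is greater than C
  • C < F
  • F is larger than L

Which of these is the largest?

K is not greatest since K < H; C is not greatest since C < H; E is not greatest since E < D; H is not greatest since H < L; G is not greatest since G < L; J is not greatest since J < L; M is not greatest since M < D; L is not greatest since L < F; D is not greatest since D < F.
Only F has nothing above it, so F is the largest.

F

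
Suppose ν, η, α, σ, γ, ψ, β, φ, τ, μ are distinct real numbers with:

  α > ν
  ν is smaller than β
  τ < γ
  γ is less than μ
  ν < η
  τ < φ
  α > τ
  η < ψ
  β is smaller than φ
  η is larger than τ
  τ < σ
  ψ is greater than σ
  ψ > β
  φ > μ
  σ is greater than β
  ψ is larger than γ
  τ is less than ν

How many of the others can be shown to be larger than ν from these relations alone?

6

From ν the given relations immediately reach β, η, α.
From those, φ, σ, ψ — 6 in total.
No other element is forced above ν by the given relations, so the count is 6.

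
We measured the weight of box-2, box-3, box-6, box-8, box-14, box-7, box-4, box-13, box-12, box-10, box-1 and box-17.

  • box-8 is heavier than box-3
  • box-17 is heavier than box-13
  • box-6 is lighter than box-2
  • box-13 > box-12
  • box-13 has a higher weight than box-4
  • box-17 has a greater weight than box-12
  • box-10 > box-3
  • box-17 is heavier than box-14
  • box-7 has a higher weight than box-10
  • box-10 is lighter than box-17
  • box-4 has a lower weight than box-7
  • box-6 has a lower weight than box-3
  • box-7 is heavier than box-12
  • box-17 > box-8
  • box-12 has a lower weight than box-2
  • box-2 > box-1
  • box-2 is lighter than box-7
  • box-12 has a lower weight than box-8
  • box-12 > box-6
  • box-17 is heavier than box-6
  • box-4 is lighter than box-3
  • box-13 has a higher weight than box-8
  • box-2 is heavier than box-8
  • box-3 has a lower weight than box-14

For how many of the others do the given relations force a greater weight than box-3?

From box-3 the given relations immediately reach box-8, box-10, box-14.
From those, box-13, box-2, box-17, box-7 — 7 in total.
Nothing else is reachable above box-3; 7 in all.

7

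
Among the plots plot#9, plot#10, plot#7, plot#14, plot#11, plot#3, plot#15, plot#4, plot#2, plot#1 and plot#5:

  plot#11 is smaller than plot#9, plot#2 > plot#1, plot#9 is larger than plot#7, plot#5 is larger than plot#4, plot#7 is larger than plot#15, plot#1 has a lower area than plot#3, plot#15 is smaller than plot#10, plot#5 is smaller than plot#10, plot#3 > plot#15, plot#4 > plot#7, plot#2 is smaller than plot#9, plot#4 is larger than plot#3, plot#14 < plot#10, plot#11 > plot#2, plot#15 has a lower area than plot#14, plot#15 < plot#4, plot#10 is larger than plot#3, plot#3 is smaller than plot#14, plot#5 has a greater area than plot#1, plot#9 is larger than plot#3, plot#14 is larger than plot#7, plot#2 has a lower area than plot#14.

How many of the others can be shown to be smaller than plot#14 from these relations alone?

5

Directly below plot#14: plot#15, plot#3, plot#2, plot#7.
One step further: plot#1 (5 so far).
Nothing else is reachable below plot#14; 5 in all.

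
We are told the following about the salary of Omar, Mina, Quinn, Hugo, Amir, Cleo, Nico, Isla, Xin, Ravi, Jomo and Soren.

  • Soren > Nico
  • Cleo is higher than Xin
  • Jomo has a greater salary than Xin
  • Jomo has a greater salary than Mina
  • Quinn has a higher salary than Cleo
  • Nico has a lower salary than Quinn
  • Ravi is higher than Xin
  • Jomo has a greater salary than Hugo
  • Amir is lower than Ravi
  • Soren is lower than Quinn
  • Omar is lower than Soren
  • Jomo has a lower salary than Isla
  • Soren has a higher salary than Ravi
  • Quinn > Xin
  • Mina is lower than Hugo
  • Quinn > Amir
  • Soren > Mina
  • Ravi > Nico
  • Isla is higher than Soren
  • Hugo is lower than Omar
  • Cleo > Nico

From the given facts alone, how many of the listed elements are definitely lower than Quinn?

9

The elements the relations force below Quinn are Mina, Nico, Xin, Cleo, Hugo, Amir, Omar, Ravi, Soren — no chain reaches any other.
That is 9.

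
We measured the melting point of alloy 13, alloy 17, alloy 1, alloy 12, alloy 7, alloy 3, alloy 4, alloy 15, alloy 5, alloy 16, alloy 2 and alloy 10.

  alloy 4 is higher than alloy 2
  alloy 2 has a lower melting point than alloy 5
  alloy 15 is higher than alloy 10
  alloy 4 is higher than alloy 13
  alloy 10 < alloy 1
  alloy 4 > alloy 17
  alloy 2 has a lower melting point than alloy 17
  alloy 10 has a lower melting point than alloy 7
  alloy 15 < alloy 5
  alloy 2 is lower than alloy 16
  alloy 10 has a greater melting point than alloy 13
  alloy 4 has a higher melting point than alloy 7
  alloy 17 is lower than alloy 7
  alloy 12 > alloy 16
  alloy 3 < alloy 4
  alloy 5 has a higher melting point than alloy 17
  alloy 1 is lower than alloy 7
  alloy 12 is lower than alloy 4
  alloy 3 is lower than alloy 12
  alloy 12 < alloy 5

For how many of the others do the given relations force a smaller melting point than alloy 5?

8

Directly below alloy 5: alloy 2, alloy 17, alloy 12, alloy 15.
One step further: alloy 10, alloy 16, alloy 3 (7 so far).
One step further: alloy 13 (8 so far).
Nothing else is reachable below alloy 5; 8 in all.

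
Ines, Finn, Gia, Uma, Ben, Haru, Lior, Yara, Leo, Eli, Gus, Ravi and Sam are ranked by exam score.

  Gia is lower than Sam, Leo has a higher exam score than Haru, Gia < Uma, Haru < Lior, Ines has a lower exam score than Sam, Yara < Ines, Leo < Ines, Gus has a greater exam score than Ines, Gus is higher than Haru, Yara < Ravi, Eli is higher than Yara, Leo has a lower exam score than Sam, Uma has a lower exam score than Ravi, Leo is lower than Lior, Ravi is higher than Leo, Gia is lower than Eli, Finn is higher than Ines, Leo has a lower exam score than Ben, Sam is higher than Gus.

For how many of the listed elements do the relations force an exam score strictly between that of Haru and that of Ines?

Chaining upward from Haru reaches: Leo, Ben, Lior, Ravi, Gus, Finn, Sam.
Chaining downward from Ines reaches: Yara, Leo.
Strictly between Haru and Ines are those in both lists: Leo — 1 element.

1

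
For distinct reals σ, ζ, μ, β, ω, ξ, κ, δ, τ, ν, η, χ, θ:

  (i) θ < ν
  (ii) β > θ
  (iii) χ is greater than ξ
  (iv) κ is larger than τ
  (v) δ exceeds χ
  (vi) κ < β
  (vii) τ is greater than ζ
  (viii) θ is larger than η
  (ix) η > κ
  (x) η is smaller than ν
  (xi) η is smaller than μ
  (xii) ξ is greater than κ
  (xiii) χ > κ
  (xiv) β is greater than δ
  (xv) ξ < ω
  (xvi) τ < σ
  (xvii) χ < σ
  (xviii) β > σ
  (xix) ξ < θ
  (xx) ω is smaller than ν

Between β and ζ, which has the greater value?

ζ < τ and τ < κ give ζ < κ.
With κ < ξ: ζ < τ < κ < ξ.
Then ξ < χ extends the chain to χ.
With χ < δ: ζ < τ < κ < ξ < χ < δ.
Then δ < β extends the chain to β.
So ζ < β; β is the larger of the two.

β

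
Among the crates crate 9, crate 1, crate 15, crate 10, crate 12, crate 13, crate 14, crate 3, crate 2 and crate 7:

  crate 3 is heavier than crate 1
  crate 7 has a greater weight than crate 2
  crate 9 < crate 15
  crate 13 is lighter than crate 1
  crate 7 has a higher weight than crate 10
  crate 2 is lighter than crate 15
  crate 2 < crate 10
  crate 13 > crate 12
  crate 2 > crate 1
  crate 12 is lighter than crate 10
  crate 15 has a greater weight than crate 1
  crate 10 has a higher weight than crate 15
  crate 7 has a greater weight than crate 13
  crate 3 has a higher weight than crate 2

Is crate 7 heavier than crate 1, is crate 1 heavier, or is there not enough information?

Following the relations from crate 1: crate 1 < crate 2 < crate 15 < crate 10 < crate 7.
So crate 7 is heavier.

crate 7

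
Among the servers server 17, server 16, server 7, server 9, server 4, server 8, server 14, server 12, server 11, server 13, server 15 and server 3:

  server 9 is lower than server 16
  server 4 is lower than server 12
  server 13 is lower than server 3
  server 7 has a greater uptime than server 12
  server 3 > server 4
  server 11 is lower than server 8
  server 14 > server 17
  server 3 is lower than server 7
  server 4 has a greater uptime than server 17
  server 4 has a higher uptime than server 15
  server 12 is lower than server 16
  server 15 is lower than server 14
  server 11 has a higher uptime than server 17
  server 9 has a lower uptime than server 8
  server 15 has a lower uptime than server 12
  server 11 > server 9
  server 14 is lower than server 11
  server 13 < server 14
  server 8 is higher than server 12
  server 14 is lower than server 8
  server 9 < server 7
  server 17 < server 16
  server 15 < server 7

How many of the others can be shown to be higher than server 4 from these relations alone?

5

From server 4 the given relations immediately reach server 3, server 12.
From those, server 7, server 16, server 8 — 5 in total.
No other element is forced above server 4 by the given relations, so the count is 5.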